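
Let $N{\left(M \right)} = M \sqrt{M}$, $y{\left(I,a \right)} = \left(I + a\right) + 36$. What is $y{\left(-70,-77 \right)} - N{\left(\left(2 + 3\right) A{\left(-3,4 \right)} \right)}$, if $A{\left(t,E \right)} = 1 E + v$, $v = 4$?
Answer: $-111 - 80 \sqrt{10} \approx -363.98$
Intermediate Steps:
$A{\left(t,E \right)} = 4 + E$ ($A{\left(t,E \right)} = 1 E + 4 = E + 4 = 4 + E$)
$y{\left(I,a \right)} = 36 + I + a$
$N{\left(M \right)} = M^{\frac{3}{2}}$
$y{\left(-70,-77 \right)} - N{\left(\left(2 + 3\right) A{\left(-3,4 \right)} \right)} = \left(36 - 70 - 77\right) - \left(\left(2 + 3\right) \left(4 + 4\right)\right)^{\frac{3}{2}} = -111 - \left(5 \cdot 8\right)^{\frac{3}{2}} = -111 - 40^{\frac{3}{2}} = -111 - 80 \sqrt{10}$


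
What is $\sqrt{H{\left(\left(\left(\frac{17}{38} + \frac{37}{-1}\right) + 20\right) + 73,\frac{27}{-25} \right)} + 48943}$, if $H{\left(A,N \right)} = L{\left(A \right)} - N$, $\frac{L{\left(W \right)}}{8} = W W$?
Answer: $\frac{2 \sqrt{167942893}}{95} \approx 272.83$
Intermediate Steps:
$L{\left(W \right)} = 8 W^{2}$ ($L{\left(W \right)} = 8 W W = 8 W^{2}$)
$H{\left(A,N \right)} = - N + 8 A^{2}$ ($H{\left(A,N \right)} = 8 A^{2} - N = - N + 8 A^{2}$)
$\sqrt{H{\left(\left(\left(\frac{17}{38} + \frac{37}{-1}\right) + 20\right) + 73,\frac{27}{-25} \right)} + 48943} = \sqrt{\left(- \frac{27}{-25} + 8 \left(\left(\left(\frac{17}{38} + \frac{37}{-1}\right) + 20\right) + 73\right)^{2}\right) + 48943} = \sqrt{\left(- \frac{27 \left(-1\right)}{25} + 8 \left(\left(\left(17 \cdot \frac{1}{38} + 37 \left(-1\right)\right) + 20\right) + 73\right)^{2}\right) + 48943} = \sqrt{\left(\left(-1\right) \left(- \frac{27}{25}\right) + 8 \left(\left(\left(\frac{17}{38} - 37\right) + 20\right) + 73\right)^{2}\right) + 48943} = \sqrt{\left(\frac{27}{25} + 8 \left(\left(- \frac{1389}{38} + 20\right) + 73\right)^{2}\right) + 48943} = \sqrt{\left(\frac{27}{25} + 8 \left(- \frac{629}{38} + 73\right)^{2}\right) + 48943} = \sqrt{\left(\frac{27}{25} + 8 \left(\frac{2145}{38}\right)^{2}\right) + 48943} = \sqrt{\left(\frac{27}{25} + 8 \cdot \frac{4601025}{1444}\right) + 48943} = \sqrt{\left(\frac{27}{25} + \frac{9202050}{361}\right) + 48943} = \sqrt{\frac{230060997}{9025} + 48943} = \sqrt{\frac{671771572}{9025}} = \frac{2 \sqrt{167942893}}{95}$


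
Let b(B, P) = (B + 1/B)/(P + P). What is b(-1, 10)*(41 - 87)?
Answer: 23/5 ≈ 4.6000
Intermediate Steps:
b(B, P) = (B + 1/B)/(2*P) (b(B, P) = (B + 1/B)/((2*P)) = (B + 1/B)*(1/(2*P)) = (B + 1/B)/(2*P))
b(-1, 10)*(41 - 87) = ((½)*(1 + (-1)²)/(-1*10))*(41 - 87) = ((½)*(-1)*(⅒)*(1 + 1))*(-46) = ((½)*(-1)*(⅒)*2)*(-46) = -⅒*(-46) = 23/5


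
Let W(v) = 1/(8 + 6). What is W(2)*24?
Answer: 12/7 ≈ 1.7143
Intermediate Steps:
W(v) = 1/14
W(2)*24 = (1/14)*24 = 12/7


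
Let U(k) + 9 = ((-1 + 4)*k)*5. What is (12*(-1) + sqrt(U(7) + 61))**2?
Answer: (12 - sqrt(157))**2 ≈ 0.28086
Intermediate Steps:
U(k) = -9 + 15*k (U(k) = -9 + ((-1 + 4)*k)*5 = -9 + (3*k)*5 = -9 + 15*k)
(12*(-1) + sqrt(U(7) + 61))**2 = (12*(-1) + sqrt((-9 + 15*7) + 61))**2 = (-12 + sqrt((-9 + 105) + 61))**2 = (-12 + sqrt(96 + 61))**2 = (-12 + sqrt(157))**2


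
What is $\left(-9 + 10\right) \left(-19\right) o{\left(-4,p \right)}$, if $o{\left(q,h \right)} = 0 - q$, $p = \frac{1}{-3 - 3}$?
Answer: $-76$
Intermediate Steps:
$p = - \frac{1}{6}$ ($p = \frac{1}{-6} = - \frac{1}{6} \approx -0.16667$)
$o{\left(q,h \right)} = - q$
$\left(-9 + 10\right) \left(-19\right) o{\left(-4,p \right)} = \left(-9 + 10\right) \left(-19\right) \left(\left(-1\right) \left(-4\right)\right) = 1 \left(-19\right) 4 = \left(-19\right) 4 = -76$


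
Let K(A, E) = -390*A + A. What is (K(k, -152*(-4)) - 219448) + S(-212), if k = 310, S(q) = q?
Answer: -340250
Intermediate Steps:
K(A, E) = -389*A
(K(k, -152*(-4)) - 219448) + S(-212) = (-389*310 - 219448) - 212 = (-120590 - 219448) - 212 = -340038 - 212 = -340250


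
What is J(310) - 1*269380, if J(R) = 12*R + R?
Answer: -265350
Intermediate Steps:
J(R) = 13*R
J(310) - 1*269380 = 13*310 - 1*269380 = 4030 - 269380 = -265350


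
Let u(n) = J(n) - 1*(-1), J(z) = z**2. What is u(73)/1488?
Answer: 2665/744 ≈ 3.5820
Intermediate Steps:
u(n) = 1 + n**2 (u(n) = n**2 - 1*(-1) = n**2 + 1 = 1 + n**2)
u(73)/1488 = (1 + 73**2)/1488 = (1 + 5329)*(1/1488) = 5330*(1/1488) = 2665/744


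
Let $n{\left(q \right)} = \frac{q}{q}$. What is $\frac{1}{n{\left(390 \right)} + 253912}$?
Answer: $\frac{1}{253913} \approx 3.9384 \cdot 10^{-6}$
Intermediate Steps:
$n{\left(q \right)} = 1$
$\frac{1}{n{\left(390 \right)} + 253912} = \frac{1}{1 + 253912} = \frac{1}{253913}$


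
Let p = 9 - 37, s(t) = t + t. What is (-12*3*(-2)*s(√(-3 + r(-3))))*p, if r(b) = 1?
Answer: -4032*I*√2 ≈ -5702.1*I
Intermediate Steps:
s(t) = 2*t
p = -28
(-12*3*(-2)*s(√(-3 + r(-3))))*p = -12*3*(-2)*2*√(-3 + 1)*(-28) = -(-72)*2*√(-2)*(-28) = -(-72)*2*(I*√2)*(-28) = -(-72)*2*I*√2*(-28) = -(-144)*I*√2*(-28) = (144*I*√2)*(-28) = -4032*I*√2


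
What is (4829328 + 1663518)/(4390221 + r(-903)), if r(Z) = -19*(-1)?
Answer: 3246423/2195120 ≈ 1.4789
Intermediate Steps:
r(Z) = 19
(4829328 + 1663518)/(4390221 + r(-903)) = (4829328 + 1663518)/(4390221 + 19) = 6492846/4390240 = 6492846*(1/4390240) = 3246423/2195120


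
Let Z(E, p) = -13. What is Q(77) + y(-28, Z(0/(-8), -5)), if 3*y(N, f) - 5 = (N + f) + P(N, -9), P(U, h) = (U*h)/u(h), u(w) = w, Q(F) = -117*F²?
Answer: -2081143/3 ≈ -6.9371e+5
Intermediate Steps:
P(U, h) = U (P(U, h) = (U*h)/h = U)
y(N, f) = 5/3 + f/3 + 2*N/3 (y(N, f) = 5/3 + ((N + f) + N)/3 = 5/3 + (f + 2*N)/3 = 5/3 + (f/3 + 2*N/3) = 5/3 + f/3 + 2*N/3)
Q(77) + y(-28, Z(0/(-8), -5)) = -117*77² + (5/3 + (⅓)*(-13) + (⅔)*(-28)) = -117*5929 + (5/3 - 13/3 - 56/3) = -693693 - 64/3 = -2081143/3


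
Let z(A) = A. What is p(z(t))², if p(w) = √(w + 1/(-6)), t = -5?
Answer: -31/6 ≈ -5.1667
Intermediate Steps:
p(w) = √(-⅙ + w) (p(w) = √(w - ⅙) = √(-⅙ + w))
p(z(t))² = (√(-6 + 36*(-5))/6)² = (√(-6 - 180)/6)² = (√(-186)/6)² = ((I*√186)/6)² = (I*√186/6)² = -31/6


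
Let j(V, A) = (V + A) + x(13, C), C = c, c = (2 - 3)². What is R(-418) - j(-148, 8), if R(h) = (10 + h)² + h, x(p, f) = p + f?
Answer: 166172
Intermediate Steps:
c = 1 (c = (-1)² = 1)
C = 1
x(p, f) = f + p
j(V, A) = 14 + A + V (j(V, A) = (V + A) + (1 + 13) = (A + V) + 14 = 14 + A + V)
R(h) = h + (10 + h)²
R(-418) - j(-148, 8) = (-418 + (10 - 418)²) - (14 + 8 - 148) = (-418 + (-408)²) - 1*(-126) = (-418 + 166464) + 126 = 166046 + 126 = 166172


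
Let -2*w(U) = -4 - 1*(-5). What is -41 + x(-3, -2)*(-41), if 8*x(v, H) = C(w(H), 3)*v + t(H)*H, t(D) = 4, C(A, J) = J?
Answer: 369/8 ≈ 46.125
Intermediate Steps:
w(U) = -½ (w(U) = -(-4 - 1*(-5))/2 = -(-4 + 5)/2 = -½*1 = -½)
x(v, H) = H/2 + 3*v/8 (x(v, H) = (3*v + 4*H)/8 = H/2 + 3*v/8)
-41 + x(-3, -2)*(-41) = -41 + ((½)*(-2) + (3/8)*(-3))*(-41) = -41 + (-1 - 9/8)*(-41) = -41 - 17/8*(-41) = -41 + 697/8 = 369/8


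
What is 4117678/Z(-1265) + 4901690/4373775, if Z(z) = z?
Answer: -720143858264/221313015 ≈ -3254.0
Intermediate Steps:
4117678/Z(-1265) + 4901690/4373775 = 4117678/(-1265) + 4901690/4373775 = 4117678*(-1/1265) + 4901690*(1/4373775) = -4117678/1265 + 980338/874755 = -720143858264/221313015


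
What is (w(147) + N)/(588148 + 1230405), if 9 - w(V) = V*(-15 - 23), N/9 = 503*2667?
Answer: 12079104/1818553 ≈ 6.6422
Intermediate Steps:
N = 12073509 (N = 9*(503*2667) = 9*1341501 = 12073509)
w(V) = 9 + 38*V (w(V) = 9 - V*(-15 - 23) = 9 - V*(-38) = 9 - (-38)*V = 9 + 38*V)
(w(147) + N)/(588148 + 1230405) = ((9 + 38*147) + 12073509)/(588148 + 1230405) = ((9 + 5586) + 12073509)/1818553 = (5595 + 12073509)*(1/1818553) = 12079104*(1/1818553) = 12079104/1818553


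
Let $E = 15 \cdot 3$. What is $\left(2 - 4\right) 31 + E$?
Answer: $-17$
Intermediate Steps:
$E = 45$
$\left(2 - 4\right) 31 + E = \left(2 - 4\right) 31 + 45 = \left(-2\right) 31 + 45 = -62 + 45 = -17$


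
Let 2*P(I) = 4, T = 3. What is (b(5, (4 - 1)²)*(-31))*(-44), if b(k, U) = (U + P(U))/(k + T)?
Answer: 3751/2 ≈ 1875.5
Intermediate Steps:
P(I) = 2 (P(I) = (½)*4 = 2)
b(k, U) = (2 + U)/(3 + k) (b(k, U) = (U + 2)/(k + 3) = (2 + U)/(3 + k))
(b(5, (4 - 1)²)*(-31))*(-44) = (((2 + (4 - 1)²)/(3 + 5))*(-31))*(-44) = (((2 + 3²)/8)*(-31))*(-44) = (((2 + 9)/8)*(-31))*(-44) = (((⅛)*11)*(-31))*(-44) = ((11/8)*(-31))*(-44) = -341/8*(-44) = 3751/2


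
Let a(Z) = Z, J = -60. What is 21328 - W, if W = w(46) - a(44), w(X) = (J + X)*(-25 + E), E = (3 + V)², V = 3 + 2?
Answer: 21918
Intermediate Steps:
V = 5
E = 64 (E = (3 + 5)² = 8² = 64)
w(X) = -2340 + 39*X (w(X) = (-60 + X)*(-25 + 64) = (-60 + X)*39 = -2340 + 39*X)
W = -590 (W = (-2340 + 39*46) - 1*44 = (-2340 + 1794) - 44 = -546 - 44 = -590)
21328 - W = 21328 - 1*(-590) = 21328 + 590 = 21918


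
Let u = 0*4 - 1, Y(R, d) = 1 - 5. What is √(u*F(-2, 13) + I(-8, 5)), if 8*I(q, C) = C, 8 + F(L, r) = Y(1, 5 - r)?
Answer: √202/4 ≈ 3.5532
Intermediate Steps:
Y(R, d) = -4
F(L, r) = -12 (F(L, r) = -8 - 4 = -12)
I(q, C) = C/8
u = -1 (u = 0 - 1 = -1)
√(u*F(-2, 13) + I(-8, 5)) = √(-1*(-12) + (⅛)*5) = √(12 + 5/8) = √(101/8) = √202/4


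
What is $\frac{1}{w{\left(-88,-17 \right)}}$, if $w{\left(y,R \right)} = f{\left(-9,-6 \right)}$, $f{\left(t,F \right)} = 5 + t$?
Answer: $- \frac{1}{4} \approx -0.25$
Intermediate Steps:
$w{\left(y,R \right)} = -4$ ($w{\left(y,R \right)} = 5 - 9 = -4$)
$\frac{1}{w{\left(-88,-17 \right)}} = \frac{1}{-4} = - \frac{1}{4}$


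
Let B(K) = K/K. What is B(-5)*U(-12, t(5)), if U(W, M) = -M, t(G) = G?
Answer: -5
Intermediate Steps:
B(K) = 1
B(-5)*U(-12, t(5)) = 1*(-1*5) = 1*(-5) = -5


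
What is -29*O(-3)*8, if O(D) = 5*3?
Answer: -3480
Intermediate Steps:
O(D) = 15
-29*O(-3)*8 = -29*15*8 = -435*8 = -3480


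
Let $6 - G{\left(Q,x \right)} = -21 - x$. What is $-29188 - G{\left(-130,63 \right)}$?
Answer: $-29278$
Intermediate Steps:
$G{\left(Q,x \right)} = 27 + x$ ($G{\left(Q,x \right)} = 6 - \left(-21 - x\right) = 6 + \left(21 + x\right) = 27 + x$)
$-29188 - G{\left(-130,63 \right)} = -29188 - \left(27 + 63\right) = -29188 - 90 = -29278$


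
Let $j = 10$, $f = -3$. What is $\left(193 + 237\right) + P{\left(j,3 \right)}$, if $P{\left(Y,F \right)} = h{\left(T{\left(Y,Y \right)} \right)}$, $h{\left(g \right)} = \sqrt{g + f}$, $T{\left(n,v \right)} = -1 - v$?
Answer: $430 + i \sqrt{14} \approx 430.0 + 3.7417 i$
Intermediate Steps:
$h{\left(g \right)} = \sqrt{-3 + g}$ ($h{\left(g \right)} = \sqrt{g - 3} = \sqrt{-3 + g}$)
$P{\left(Y,F \right)} = \sqrt{-4 - Y}$ ($P{\left(Y,F \right)} = \sqrt{-3 - \left(1 + Y\right)} = \sqrt{-4 - Y}$)
$\left(193 + 237\right) + P{\left(j,3 \right)} = \left(193 + 237\right) + \sqrt{-4 - 10} = 430 + \sqrt{-4 - 10} = 430 + \sqrt{-14} = 430 + i \sqrt{14}$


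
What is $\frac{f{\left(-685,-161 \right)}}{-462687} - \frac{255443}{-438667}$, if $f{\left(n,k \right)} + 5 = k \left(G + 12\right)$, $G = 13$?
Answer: $\frac{119957983351}{202965518229} \approx 0.59103$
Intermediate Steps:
$f{\left(n,k \right)} = -5 + 25 k$ ($f{\left(n,k \right)} = -5 + k \left(13 + 12\right) = -5 + k 25 = -5 + 25 k$)
$\frac{f{\left(-685,-161 \right)}}{-462687} - \frac{255443}{-438667} = \frac{-5 + 25 \left(-161\right)}{-462687} - \frac{255443}{-438667} = \left(-5 - 4025\right) \left(- \frac{1}{462687}\right) - - \frac{255443}{438667} = \left(-4030\right) \left(- \frac{1}{462687}\right) + \frac{255443}{438667} = \frac{4030}{462687} + \frac{255443}{438667} = \frac{119957983351}{202965518229}$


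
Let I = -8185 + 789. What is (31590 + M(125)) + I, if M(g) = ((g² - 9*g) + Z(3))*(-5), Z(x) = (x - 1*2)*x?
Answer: -48321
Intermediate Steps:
Z(x) = x*(-2 + x) (Z(x) = (x - 2)*x = (-2 + x)*x = x*(-2 + x))
M(g) = -15 - 5*g² + 45*g (M(g) = ((g² - 9*g) + 3*(-2 + 3))*(-5) = ((g² - 9*g) + 3*1)*(-5) = ((g² - 9*g) + 3)*(-5) = (3 + g² - 9*g)*(-5) = -15 - 5*g² + 45*g)
I = -7396
(31590 + M(125)) + I = (31590 + (-15 - 5*125² + 45*125)) - 7396 = (31590 + (-15 - 5*15625 + 5625)) - 7396 = (31590 + (-15 - 78125 + 5625)) - 7396 = (31590 - 72515) - 7396 = -40925 - 7396 = -48321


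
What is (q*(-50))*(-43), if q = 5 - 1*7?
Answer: -4300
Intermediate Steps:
q = -2 (q = 5 - 7 = -2)
(q*(-50))*(-43) = -2*(-50)*(-43) = 100*(-43) = -4300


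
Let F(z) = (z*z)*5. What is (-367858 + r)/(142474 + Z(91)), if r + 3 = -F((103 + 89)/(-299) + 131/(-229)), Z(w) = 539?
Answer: -574889711223982/223494892958311 ≈ -2.5723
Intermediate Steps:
F(z) = 5*z² (F(z) = z²*5 = 5*z²)
r = -48623637368/4688277841 (r = -3 - 5*((103 + 89)/(-299) + 131/(-229))² = -3 - 5*(192*(-1/299) + 131*(-1/229))² = -3 - 5*(-192/299 - 131/229)² = -3 - 5*(-83137/68471)² = -3 - 5*6911760769/4688277841 = -3 - 1*34558803845/4688277841 = -3 - 34558803845/4688277841 = -48623637368/4688277841 ≈ -10.371)
(-367858 + r)/(142474 + Z(91)) = (-367858 - 48623637368/4688277841)/(142474 + 539) = -1724669133671946/4688277841/143013 = -1724669133671946/4688277841*1/143013 = -574889711223982/223494892958311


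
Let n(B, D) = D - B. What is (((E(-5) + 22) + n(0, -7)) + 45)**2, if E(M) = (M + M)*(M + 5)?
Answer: 3600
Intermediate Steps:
E(M) = 2*M*(5 + M) (E(M) = (2*M)*(5 + M) = 2*M*(5 + M))
(((E(-5) + 22) + n(0, -7)) + 45)**2 = (((2*(-5)*(5 - 5) + 22) + (-7 - 1*0)) + 45)**2 = (((2*(-5)*0 + 22) + (-7 + 0)) + 45)**2 = (((0 + 22) - 7) + 45)**2 = ((22 - 7) + 45)**2 = (15 + 45)**2 = 60**2 = 3600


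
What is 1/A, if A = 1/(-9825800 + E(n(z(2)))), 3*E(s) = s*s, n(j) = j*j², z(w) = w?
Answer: -29477336/3 ≈ -9.8258e+6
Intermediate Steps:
n(j) = j³
E(s) = s²/3 (E(s) = (s*s)/3 = s²/3)
A = -3/29477336 (A = 1/(-9825800 + (2³)²/3) = 1/(-9825800 + (⅓)*8²) = 1/(-9825800 + (⅓)*64) = 1/(-9825800 + 64/3) = 1/(-29477336/3) = -3/29477336 ≈ -1.0177e-7)
1/A = 1/(-3/29477336) = -29477336/3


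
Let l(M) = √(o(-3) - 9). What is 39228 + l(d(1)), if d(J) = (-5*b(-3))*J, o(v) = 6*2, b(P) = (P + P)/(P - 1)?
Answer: 39228 + √3 ≈ 39230.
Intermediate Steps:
b(P) = 2*P/(-1 + P) (b(P) = (2*P)/(-1 + P) = 2*P/(-1 + P))
o(v) = 12
d(J) = -15*J/2 (d(J) = (-10*(-3)/(-1 - 3))*J = (-10*(-3)/(-4))*J = (-10*(-3)*(-1)/4)*J = (-5*3/2)*J = -15*J/2)
l(M) = √3 (l(M) = √(12 - 9) = √3)
39228 + l(d(1)) = 39228 + √3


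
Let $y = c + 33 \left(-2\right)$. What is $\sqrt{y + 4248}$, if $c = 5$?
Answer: $\sqrt{4187} \approx 64.707$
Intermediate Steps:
$y = -61$ ($y = 5 + 33 \left(-2\right) = 5 - 66 = -61$)
$\sqrt{y + 4248} = \sqrt{-61 + 4248} = \sqrt{4187}$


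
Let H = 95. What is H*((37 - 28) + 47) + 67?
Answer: 5387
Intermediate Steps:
H*((37 - 28) + 47) + 67 = 95*((37 - 28) + 47) + 67 = 95*(9 + 47) + 67 = 95*56 + 67 = 5320 + 67 = 5387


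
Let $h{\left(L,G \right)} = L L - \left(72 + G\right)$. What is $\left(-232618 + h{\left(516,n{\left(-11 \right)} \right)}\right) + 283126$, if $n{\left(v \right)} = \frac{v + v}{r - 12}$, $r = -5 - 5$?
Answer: $316691$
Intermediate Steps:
$r = -10$
$n{\left(v \right)} = - \frac{v}{11}$ ($n{\left(v \right)} = \frac{v + v}{-10 - 12} = \frac{2 v}{-22} = 2 v \left(- \frac{1}{22}\right) = - \frac{v}{11}$)
$h{\left(L,G \right)} = -72 + L^{2} - G$ ($h{\left(L,G \right)} = L^{2} - \left(72 + G\right) = -72 + L^{2} - G$)
$\left(-232618 + h{\left(516,n{\left(-11 \right)} \right)}\right) + 283126 = \left(-232618 - \left(72 + 1 - 266256\right)\right) + 283126 = \left(-232618 - -266183\right) + 283126 = \left(-232618 + 266183\right) + 283126 = 33565 + 283126 = 316691$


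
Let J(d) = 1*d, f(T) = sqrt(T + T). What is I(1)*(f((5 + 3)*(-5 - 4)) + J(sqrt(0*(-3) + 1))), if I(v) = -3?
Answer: -3 - 36*I ≈ -3.0 - 36.0*I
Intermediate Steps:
f(T) = sqrt(2)*sqrt(T) (f(T) = sqrt(2*T) = sqrt(2)*sqrt(T))
J(d) = d
I(1)*(f((5 + 3)*(-5 - 4)) + J(sqrt(0*(-3) + 1))) = -3*(sqrt(2)*sqrt((5 + 3)*(-5 - 4)) + sqrt(0*(-3) + 1)) = -3*(sqrt(2)*sqrt(8*(-9)) + sqrt(0 + 1)) = -3*(sqrt(2)*sqrt(-72) + sqrt(1)) = -3*(sqrt(2)*(6*I*sqrt(2)) + 1) = -3*(12*I + 1) = -3*(1 + 12*I) = -3 - 36*I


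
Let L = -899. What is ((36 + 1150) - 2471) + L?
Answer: -2184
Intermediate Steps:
((36 + 1150) - 2471) + L = ((36 + 1150) - 2471) - 899 = (1186 - 2471) - 899 = -1285 - 899 = -2184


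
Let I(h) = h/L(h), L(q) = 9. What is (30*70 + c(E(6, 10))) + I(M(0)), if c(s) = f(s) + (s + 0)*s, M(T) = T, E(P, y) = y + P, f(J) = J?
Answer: 2372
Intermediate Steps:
E(P, y) = P + y
c(s) = s + s² (c(s) = s + (s + 0)*s = s + s*s = s + s²)
I(h) = h/9
(30*70 + c(E(6, 10))) + I(M(0)) = (30*70 + (6 + 10)*(1 + (6 + 10))) + (⅑)*0 = (2100 + 16*(1 + 16)) + 0 = (2100 + 16*17) + 0 = (2100 + 272) + 0 = 2372 + 0 = 2372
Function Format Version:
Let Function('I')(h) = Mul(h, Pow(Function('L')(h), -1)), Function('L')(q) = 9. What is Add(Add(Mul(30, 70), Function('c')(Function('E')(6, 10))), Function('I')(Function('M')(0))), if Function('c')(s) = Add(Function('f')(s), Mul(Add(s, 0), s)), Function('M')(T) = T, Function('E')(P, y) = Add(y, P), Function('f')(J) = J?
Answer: 2372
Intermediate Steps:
Function('E')(P, y) = Add(P, y)
Function('c')(s) = Add(s, Pow(s, 2)) (Function('c')(s) = Add(s, Mul(Add(s, 0), s)) = Add(s, Mul(s, s)) = Add(s, Pow(s, 2)))
Function('I')(h) = Mul(Rational(1, 9), h) (Function('I')(h) = Mul(h, Pow(9, -1)) = Mul(h, Rational(1, 9)) = Mul(Rational(1, 9), h))
Add(Add(Mul(30, 70), Function('c')(Function('E')(6, 10))), Function('I')(Function('M')(0))) = Add(Add(Mul(30, 70), Mul(Add(6, 10), Add(1, Add(6, 10)))), Mul(Rational(1, 9), 0)) = Add(Add(2100, Mul(16, Add(1, 16))), 0) = Add(Add(2100, Mul(16, 17)), 0) = Add(Add(2100, 272), 0) = Add(2372, 0) = 2372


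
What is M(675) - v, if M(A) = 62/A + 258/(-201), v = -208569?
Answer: 9432479129/45225 ≈ 2.0857e+5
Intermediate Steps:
M(A) = -86/67 + 62/A (M(A) = 62/A + 258*(-1/201) = 62/A - 86/67 = -86/67 + 62/A)
M(675) - v = (-86/67 + 62/675) - 1*(-208569) = (-86/67 + 62*(1/675)) + 208569 = (-86/67 + 62/675) + 208569 = -53896/45225 + 208569 = 9432479129/45225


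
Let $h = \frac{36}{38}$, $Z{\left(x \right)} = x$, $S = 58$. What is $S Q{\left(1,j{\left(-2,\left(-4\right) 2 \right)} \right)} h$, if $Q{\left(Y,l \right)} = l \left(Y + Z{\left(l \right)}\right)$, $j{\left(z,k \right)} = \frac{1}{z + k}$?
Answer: $- \frac{2349}{475} \approx -4.9453$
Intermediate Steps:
$j{\left(z,k \right)} = \frac{1}{k + z}$
$Q{\left(Y,l \right)} = l \left(Y + l\right)$
$h = \frac{18}{19}$ ($h = 36 \cdot \frac{1}{38} = \frac{18}{19} \approx 0.94737$)
$S Q{\left(1,j{\left(-2,\left(-4\right) 2 \right)} \right)} h = 58 \frac{1 + \frac{1}{\left(-4\right) 2 - 2}}{\left(-4\right) 2 - 2} \cdot \frac{18}{19} = 58 \frac{1 + \frac{1}{-8 - 2}}{-8 - 2} \cdot \frac{18}{19} = 58 \frac{1 + \frac{1}{-10}}{-10} \cdot \frac{18}{19} = 58 - \frac{1 - \frac{1}{10}}{10} \cdot \frac{18}{19} = 58 \left(- \frac{1}{10}\right) \frac{9}{10} \cdot \frac{18}{19} = 58 \left(\left(- \frac{9}{100}\right) \frac{18}{19}\right) = 58 \left(- \frac{81}{950}\right) = - \frac{2349}{475}$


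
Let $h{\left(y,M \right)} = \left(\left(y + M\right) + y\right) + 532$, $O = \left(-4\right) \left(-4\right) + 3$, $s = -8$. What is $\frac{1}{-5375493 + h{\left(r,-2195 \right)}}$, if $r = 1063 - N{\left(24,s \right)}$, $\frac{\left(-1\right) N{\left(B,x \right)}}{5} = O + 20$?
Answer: $- \frac{1}{5374640} \approx -1.8606 \cdot 10^{-7}$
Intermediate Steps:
$O = 19$ ($O = 16 + 3 = 19$)
$N{\left(B,x \right)} = -195$ ($N{\left(B,x \right)} = - 5 \left(19 + 20\right) = \left(-5\right) 39 = -195$)
$r = 1258$ ($r = 1063 - -195 = 1063 + 195 = 1258$)
$h{\left(y,M \right)} = 532 + M + 2 y$ ($h{\left(y,M \right)} = \left(\left(M + y\right) + y\right) + 532 = \left(M + 2 y\right) + 532 = 532 + M + 2 y$)
$\frac{1}{-5375493 + h{\left(r,-2195 \right)}} = \frac{1}{-5375493 + \left(532 - 2195 + 2 \cdot 1258\right)} = \frac{1}{-5375493 + \left(532 - 2195 + 2516\right)} = \frac{1}{-5375493 + 853} = \frac{1}{-5374640} = - \frac{1}{5374640}$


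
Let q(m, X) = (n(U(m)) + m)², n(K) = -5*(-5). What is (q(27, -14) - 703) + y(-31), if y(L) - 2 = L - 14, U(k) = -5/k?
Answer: 1958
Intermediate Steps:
n(K) = 25
y(L) = -12 + L (y(L) = 2 + (L - 14) = 2 + (-14 + L) = -12 + L)
q(m, X) = (25 + m)²
(q(27, -14) - 703) + y(-31) = ((25 + 27)² - 703) + (-12 - 31) = (52² - 703) - 43 = (2704 - 703) - 43 = 2001 - 43 = 1958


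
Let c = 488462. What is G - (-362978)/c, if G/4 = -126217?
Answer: -123304235019/244231 ≈ -5.0487e+5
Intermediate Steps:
G = -504868 (G = 4*(-126217) = -504868)
G - (-362978)/c = -504868 - (-362978)/488462 = -504868 - 1*(-181489/244231) = -504868 + 181489/244231 = -123304235019/244231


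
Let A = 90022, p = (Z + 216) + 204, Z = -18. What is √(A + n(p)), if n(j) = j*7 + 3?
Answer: √92839 ≈ 304.69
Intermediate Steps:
p = 402 (p = (-18 + 216) + 204 = 198 + 204 = 402)
n(j) = 3 + 7*j (n(j) = 7*j + 3 = 3 + 7*j)
√(A + n(p)) = √(90022 + (3 + 7*402)) = √(90022 + (3 + 2814)) = √(90022 + 2817) = √92839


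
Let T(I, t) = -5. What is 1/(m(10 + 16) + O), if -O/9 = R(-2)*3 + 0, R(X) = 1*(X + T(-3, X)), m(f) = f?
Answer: 1/215 ≈ 0.0046512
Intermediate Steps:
R(X) = -5 + X (R(X) = 1*(X - 5) = 1*(-5 + X) = -5 + X)
O = 189 (O = -9*((-5 - 2)*3 + 0) = -9*(-7*3 + 0) = -9*(-21 + 0) = -9*(-21) = 189)
1/(m(10 + 16) + O) = 1/((10 + 16) + 189) = 1/(26 + 189) = 1/215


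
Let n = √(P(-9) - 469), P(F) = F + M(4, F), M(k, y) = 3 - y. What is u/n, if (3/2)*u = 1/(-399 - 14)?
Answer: I*√466/288687 ≈ 7.4777e-5*I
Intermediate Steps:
u = -2/1239 (u = 2/(3*(-399 - 14)) = (⅔)/(-413) = (⅔)*(-1/413) = -2/1239 ≈ -0.0016142)
P(F) = 3 (P(F) = F + (3 - F) = 3)
n = I*√466 (n = √(3 - 469) = √(-466) = I*√466 ≈ 21.587*I)
u/n = -2*(-I*√466/466)/1239 = -(-1)*I*√466/288687 = I*√466/288687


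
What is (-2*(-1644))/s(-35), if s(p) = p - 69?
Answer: -411/13 ≈ -31.615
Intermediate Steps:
s(p) = -69 + p
(-2*(-1644))/s(-35) = (-2*(-1644))/(-69 - 35) = 3288/(-104) = 3288*(-1/104) = -411/13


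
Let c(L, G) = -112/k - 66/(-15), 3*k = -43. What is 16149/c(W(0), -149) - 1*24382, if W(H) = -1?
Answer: -60555097/2626 ≈ -23060.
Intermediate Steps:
k = -43/3 (k = (⅓)*(-43) = -43/3 ≈ -14.333)
c(L, G) = 2626/215 (c(L, G) = -112/(-43/3) - 66/(-15) = -112*(-3/43) - 66*(-1/15) = 336/43 + 22/5 = 2626/215)
16149/c(W(0), -149) - 1*24382 = 16149/(2626/215) - 1*24382 = 16149*(215/2626) - 24382 = 3472035/2626 - 24382 = -60555097/2626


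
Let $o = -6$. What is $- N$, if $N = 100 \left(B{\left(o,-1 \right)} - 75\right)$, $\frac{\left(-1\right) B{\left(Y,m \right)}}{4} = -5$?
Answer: $5500$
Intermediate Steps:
$B{\left(Y,m \right)} = 20$ ($B{\left(Y,m \right)} = \left(-4\right) \left(-5\right) = 20$)
$N = -5500$ ($N = 100 \left(20 - 75\right) = 100 \left(-55\right) = -5500$)
$- N = \left(-1\right) \left(-5500\right) = 5500$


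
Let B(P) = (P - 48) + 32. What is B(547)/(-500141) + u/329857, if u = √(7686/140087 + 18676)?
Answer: -531/500141 + √366505765427326/46208677559 ≈ -0.00064740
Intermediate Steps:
B(P) = -16 + P (B(P) = (-48 + P) + 32 = -16 + P)
u = √366505765427326/140087 (u = √(7686*(1/140087) + 18676) = √(7686/140087 + 18676) = √(2616272498/140087) = √366505765427326/140087 ≈ 136.66)
B(547)/(-500141) + u/329857 = (-16 + 547)/(-500141) + (√366505765427326/140087)/329857 = 531*(-1/500141) + (√366505765427326/140087)*(1/329857) = -531/500141 + √366505765427326/46208677559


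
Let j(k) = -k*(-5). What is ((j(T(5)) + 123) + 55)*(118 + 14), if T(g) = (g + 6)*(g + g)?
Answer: 96096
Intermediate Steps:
T(g) = 2*g*(6 + g) (T(g) = (6 + g)*(2*g) = 2*g*(6 + g))
j(k) = 5*k
((j(T(5)) + 123) + 55)*(118 + 14) = ((5*(2*5*(6 + 5)) + 123) + 55)*(118 + 14) = ((5*(2*5*11) + 123) + 55)*132 = ((5*110 + 123) + 55)*132 = ((550 + 123) + 55)*132 = (673 + 55)*132 = 728*132 = 96096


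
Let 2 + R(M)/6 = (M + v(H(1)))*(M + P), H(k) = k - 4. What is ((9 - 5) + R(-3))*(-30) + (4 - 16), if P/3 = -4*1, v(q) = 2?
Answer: -2472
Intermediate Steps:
H(k) = -4 + k
P = -12 (P = 3*(-4*1) = 3*(-4) = -12)
R(M) = -12 + 6*(-12 + M)*(2 + M) (R(M) = -12 + 6*((M + 2)*(M - 12)) = -12 + 6*((2 + M)*(-12 + M)) = -12 + 6*((-12 + M)*(2 + M)) = -12 + 6*(-12 + M)*(2 + M))
((9 - 5) + R(-3))*(-30) + (4 - 16) = ((9 - 5) + (-156 - 60*(-3) + 6*(-3)²))*(-30) + (4 - 16) = (4 + (-156 + 180 + 6*9))*(-30) - 12 = (4 + (-156 + 180 + 54))*(-30) - 12 = (4 + 78)*(-30) - 12 = 82*(-30) - 12 = -2460 - 12 = -2472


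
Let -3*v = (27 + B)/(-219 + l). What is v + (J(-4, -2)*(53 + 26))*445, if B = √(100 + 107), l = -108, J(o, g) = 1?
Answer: 3831898/109 + √23/327 ≈ 35155.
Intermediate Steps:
B = 3*√23 (B = √207 = 3*√23 ≈ 14.387)
v = 3/109 + √23/327 (v = -(27 + 3*√23)/(3*(-219 - 108)) = -(27 + 3*√23)/(3*(-327)) = -(27 + 3*√23)*(-1)/(3*327) = -(-9/109 - √23/109)/3 = 3/109 + √23/327 ≈ 0.042189)
v + (J(-4, -2)*(53 + 26))*445 = (3/109 + √23/327) + (1*(53 + 26))*445 = (3/109 + √23/327) + (1*79)*445 = (3/109 + √23/327) + 79*445 = (3/109 + √23/327) + 35155 = 3831898/109 + √23/327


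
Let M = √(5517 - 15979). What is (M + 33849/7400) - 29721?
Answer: -219901551/7400 + I*√10462 ≈ -29716.0 + 102.28*I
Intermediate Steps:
M = I*√10462 (M = √(-10462) = I*√10462 ≈ 102.28*I)
(M + 33849/7400) - 29721 = (I*√10462 + 33849/7400) - 29721 = (33849/7400 + I*√10462) - 29721 = -219901551/7400 + I*√10462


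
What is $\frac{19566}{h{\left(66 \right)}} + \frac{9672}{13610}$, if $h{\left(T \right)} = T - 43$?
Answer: $\frac{133257858}{156515} \approx 851.41$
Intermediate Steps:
$h{\left(T \right)} = -43 + T$ ($h{\left(T \right)} = T - 43 = -43 + T$)
$\frac{19566}{h{\left(66 \right)}} + \frac{9672}{13610} = \frac{19566}{-43 + 66} + \frac{9672}{13610} = \frac{19566}{23} + 9672 \cdot \frac{1}{13610} = 19566 \cdot \frac{1}{23} + \frac{4836}{6805} = \frac{19566}{23} + \frac{4836}{6805} = \frac{133257858}{156515}$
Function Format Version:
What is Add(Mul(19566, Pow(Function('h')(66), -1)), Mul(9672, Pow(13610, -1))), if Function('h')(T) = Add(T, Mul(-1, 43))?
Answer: Rational(133257858, 156515) ≈ 851.41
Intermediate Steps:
Function('h')(T) = Add(-43, T) (Function('h')(T) = Add(T, -43) = Add(-43, T))
Add(Mul(19566, Pow(Function('h')(66), -1)), Mul(9672, Pow(13610, -1))) = Add(Mul(19566, Pow(Add(-43, 66), -1)), Mul(9672, Pow(13610, -1))) = Add(Mul(19566, Pow(23, -1)), Mul(9672, Rational(1, 13610))) = Add(Mul(19566, Rational(1, 23)), Rational(4836, 6805)) = Add(Rational(19566, 23), Rational(4836, 6805)) = Rational(133257858, 156515)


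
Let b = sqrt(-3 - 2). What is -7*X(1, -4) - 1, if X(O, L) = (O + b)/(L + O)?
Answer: 4/3 + 7*I*sqrt(5)/3 ≈ 1.3333 + 5.2175*I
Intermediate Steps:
b = I*sqrt(5) (b = sqrt(-5) = I*sqrt(5) ≈ 2.2361*I)
X(O, L) = (O + I*sqrt(5))/(L + O)
-7*X(1, -4) - 1 = -7*(1 + I*sqrt(5))/(-4 + 1) - 1 = -7*(1 + I*sqrt(5))/(-3) - 1 = -(-7)*(1 + I*sqrt(5))/3 - 1 = -7*(-1/3 - I*sqrt(5)/3) - 1 = (7/3 + 7*I*sqrt(5)/3) - 1 = 4/3 + 7*I*sqrt(5)/3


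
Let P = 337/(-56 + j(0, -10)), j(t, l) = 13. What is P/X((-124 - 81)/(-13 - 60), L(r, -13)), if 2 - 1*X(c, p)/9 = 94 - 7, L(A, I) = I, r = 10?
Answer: 337/32895 ≈ 0.010245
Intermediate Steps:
X(c, p) = -765 (X(c, p) = 18 - 9*(94 - 7) = 18 - 9*87 = 18 - 783 = -765)
P = -337/43 (P = 337/(-56 + 13) = 337/(-43) = -1/43*337 = -337/43 ≈ -7.8372)
P/X((-124 - 81)/(-13 - 60), L(r, -13)) = -337/43/(-765) = -337/43*(-1/765) = 337/32895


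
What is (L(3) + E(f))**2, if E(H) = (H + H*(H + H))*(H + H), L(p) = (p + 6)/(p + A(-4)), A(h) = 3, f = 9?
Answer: 37933281/4 ≈ 9.4833e+6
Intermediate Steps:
L(p) = (6 + p)/(3 + p) (L(p) = (p + 6)/(p + 3) = (6 + p)/(3 + p))
E(H) = 2*H*(H + 2*H**2) (E(H) = (H + H*(2*H))*(2*H) = (H + 2*H**2)*(2*H) = 2*H*(H + 2*H**2))
(L(3) + E(f))**2 = ((6 + 3)/(3 + 3) + 9**2*(2 + 4*9))**2 = (9/6 + 81*(2 + 36))**2 = ((1/6)*9 + 81*38)**2 = (3/2 + 3078)**2 = (6159/2)**2 = 37933281/4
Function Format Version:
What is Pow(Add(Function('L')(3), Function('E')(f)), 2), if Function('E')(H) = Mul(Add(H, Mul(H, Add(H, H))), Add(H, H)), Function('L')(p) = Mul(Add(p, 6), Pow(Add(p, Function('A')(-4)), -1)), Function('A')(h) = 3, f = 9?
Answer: Rational(37933281, 4) ≈ 9.4833e+6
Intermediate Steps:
Function('L')(p) = Mul(Pow(Add(3, p), -1), Add(6, p)) (Function('L')(p) = Mul(Add(p, 6), Pow(Add(p, 3), -1)) = Mul(Add(6, p), Pow(Add(3, p), -1)) = Mul(Pow(Add(3, p), -1), Add(6, p)))
Function('E')(H) = Mul(2, H, Add(H, Mul(2, Pow(H, 2)))) (Function('E')(H) = Mul(Add(H, Mul(H, Mul(2, H))), Mul(2, H)) = Mul(Add(H, Mul(2, Pow(H, 2))), Mul(2, H)) = Mul(2, H, Add(H, Mul(2, Pow(H, 2)))))
Pow(Add(Function('L')(3), Function('E')(f)), 2) = Pow(Add(Mul(Pow(Add(3, 3), -1), Add(6, 3)), Mul(Pow(9, 2), Add(2, Mul(4, 9)))), 2) = Pow(Add(Mul(Pow(6, -1), 9), Mul(81, Add(2, 36))), 2) = Pow(Add(Mul(Rational(1, 6), 9), Mul(81, 38)), 2) = Pow(Add(Rational(3, 2), 3078), 2) = Pow(Rational(6159, 2), 2) = Rational(37933281, 4)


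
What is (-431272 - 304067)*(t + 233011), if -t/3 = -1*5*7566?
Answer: -254795698839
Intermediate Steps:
t = 113490 (t = -3*(-1*5)*7566 = -(-15)*7566 = -3*(-37830) = 113490)
(-431272 - 304067)*(t + 233011) = (-431272 - 304067)*(113490 + 233011) = -735339*346501 = -254795698839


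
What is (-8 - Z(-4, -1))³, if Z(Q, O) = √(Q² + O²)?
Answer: -(8 + √17)³ ≈ -1781.7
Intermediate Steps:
Z(Q, O) = √(O² + Q²)
(-8 - Z(-4, -1))³ = (-8 - √((-1)² + (-4)²))³ = (-8 - √(1 + 16))³ = (-8 - √17)³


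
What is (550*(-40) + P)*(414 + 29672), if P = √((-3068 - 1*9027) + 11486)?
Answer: -661892000 + 30086*I*√609 ≈ -6.6189e+8 + 7.4246e+5*I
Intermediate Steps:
P = I*√609 (P = √((-3068 - 9027) + 11486) = √(-12095 + 11486) = √(-609) = I*√609 ≈ 24.678*I)
(550*(-40) + P)*(414 + 29672) = (550*(-40) + I*√609)*(414 + 29672) = (-22000 + I*√609)*30086 = -661892000 + 30086*I*√609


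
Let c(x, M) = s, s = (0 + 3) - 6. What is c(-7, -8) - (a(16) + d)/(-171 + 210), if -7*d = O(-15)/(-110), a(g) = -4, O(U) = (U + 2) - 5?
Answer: -43496/15015 ≈ -2.8968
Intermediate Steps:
O(U) = -3 + U (O(U) = (2 + U) - 5 = -3 + U)
d = -9/385 (d = -(-3 - 15)/(7*(-110)) = -(-18)*(-1)/(7*110) = -1/7*9/55 = -9/385 ≈ -0.023377)
s = -3 (s = 3 - 6 = -3)
c(x, M) = -3
c(-7, -8) - (a(16) + d)/(-171 + 210) = -3 - (-4 - 9/385)/(-171 + 210) = -3 - (-1549)/(385*39) = -3 - 1*(-1549/15015) = -3 + 1549/15015 = -43496/15015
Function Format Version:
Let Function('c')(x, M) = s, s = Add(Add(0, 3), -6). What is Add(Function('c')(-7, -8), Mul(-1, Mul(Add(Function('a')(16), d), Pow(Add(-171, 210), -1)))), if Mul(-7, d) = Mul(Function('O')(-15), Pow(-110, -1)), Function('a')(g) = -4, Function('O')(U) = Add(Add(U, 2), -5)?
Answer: Rational(-43496, 15015) ≈ -2.8968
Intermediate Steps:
Function('O')(U) = Add(-3, U) (Function('O')(U) = Add(Add(2, U), -5) = Add(-3, U))
d = Rational(-9, 385) (d = Mul(Rational(-1, 7), Mul(Add(-3, -15), Pow(-110, -1))) = Mul(Rational(-1, 7), Mul(-18, Rational(-1, 110))) = Mul(Rational(-1, 7), Rational(9, 55)) = Rational(-9, 385) ≈ -0.023377)
s = -3 (s = Add(3, -6) = -3)
Function('c')(x, M) = -3
Add(Function('c')(-7, -8), Mul(-1, Mul(Add(Function('a')(16), d), Pow(Add(-171, 210), -1)))) = Add(-3, Mul(-1, Mul(Add(-4, Rational(-9, 385)), Pow(Add(-171, 210), -1)))) = Add(-3, Mul(-1, Mul(Rational(-1549, 385), Pow(39, -1)))) = Add(-3, Mul(-1, Mul(Rational(-1549, 385), Rational(1, 39)))) = Add(-3, Mul(-1, Rational(-1549, 15015))) = Add(-3, Rational(1549, 15015)) = Rational(-43496, 15015)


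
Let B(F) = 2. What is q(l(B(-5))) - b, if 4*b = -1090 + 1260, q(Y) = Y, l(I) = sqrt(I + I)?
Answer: -81/2 ≈ -40.500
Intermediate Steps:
l(I) = sqrt(2)*sqrt(I) (l(I) = sqrt(2*I) = sqrt(2)*sqrt(I))
b = 85/2 (b = (-1090 + 1260)/4 = (1/4)*170 = 85/2 ≈ 42.500)
q(l(B(-5))) - b = sqrt(2)*sqrt(2) - 1*85/2 = 2 - 85/2 = -81/2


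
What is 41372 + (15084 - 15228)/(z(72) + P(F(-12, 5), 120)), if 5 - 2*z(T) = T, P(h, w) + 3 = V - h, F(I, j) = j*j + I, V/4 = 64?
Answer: 17086348/413 ≈ 41371.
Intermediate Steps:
V = 256 (V = 4*64 = 256)
F(I, j) = I + j**2 (F(I, j) = j**2 + I = I + j**2)
P(h, w) = 253 - h (P(h, w) = -3 + (256 - h) = 253 - h)
z(T) = 5/2 - T/2
41372 + (15084 - 15228)/(z(72) + P(F(-12, 5), 120)) = 41372 + (15084 - 15228)/((5/2 - 1/2*72) + (253 - (-12 + 5**2))) = 41372 - 144/((5/2 - 36) + (253 - (-12 + 25))) = 41372 - 144/(-67/2 + (253 - 1*13)) = 41372 - 144/(-67/2 + (253 - 13)) = 41372 - 144/(-67/2 + 240) = 41372 - 144/413/2 = 41372 - 144*2/413 = 41372 - 288/413 = 17086348/413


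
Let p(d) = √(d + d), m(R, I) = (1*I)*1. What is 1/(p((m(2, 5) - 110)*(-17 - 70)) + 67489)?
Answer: 67489/4554746851 - 3*√2030/4554746851 ≈ 1.4788e-5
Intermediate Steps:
m(R, I) = I (m(R, I) = I*1 = I)
p(d) = √2*√d (p(d) = √(2*d) = √2*√d)
1/(p((m(2, 5) - 110)*(-17 - 70)) + 67489) = 1/(√2*√((5 - 110)*(-17 - 70)) + 67489) = 1/(√2*√(-105*(-87)) + 67489) = 1/(√2*√9135 + 67489) = 1/(√2*(3*√1015) + 67489) = 1/(3*√2030 + 67489) = 1/(67489 + 3*√2030)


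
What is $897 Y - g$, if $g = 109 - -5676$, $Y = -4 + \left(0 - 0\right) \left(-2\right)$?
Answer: $-9373$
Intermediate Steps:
$Y = -4$ ($Y = -4 + \left(0 + 0\right) \left(-2\right) = -4 + 0 \left(-2\right) = -4 + 0 = -4$)
$g = 5785$ ($g = 109 + 5676 = 5785$)
$897 Y - g = 897 \left(-4\right) - 5785 = -3588 - 5785 = -9373$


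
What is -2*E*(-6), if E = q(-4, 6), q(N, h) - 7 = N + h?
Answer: 108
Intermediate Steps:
q(N, h) = 7 + N + h (q(N, h) = 7 + (N + h) = 7 + N + h)
E = 9 (E = 7 - 4 + 6 = 9)
-2*E*(-6) = -2*9*(-6) = -18*(-6) = 108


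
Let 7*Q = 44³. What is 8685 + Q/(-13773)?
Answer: 837244351/96411 ≈ 8684.1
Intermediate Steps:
Q = 85184/7 (Q = (⅐)*44³ = (⅐)*85184 = 85184/7 ≈ 12169.)
8685 + Q/(-13773) = 8685 + (85184/7)/(-13773) = 8685 + (85184/7)*(-1/13773) = 8685 - 85184/96411 = 837244351/96411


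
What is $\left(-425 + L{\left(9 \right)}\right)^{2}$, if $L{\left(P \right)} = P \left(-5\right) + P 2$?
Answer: $204304$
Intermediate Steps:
$L{\left(P \right)} = - 3 P$ ($L{\left(P \right)} = - 5 P + 2 P = - 3 P$)
$\left(-425 + L{\left(9 \right)}\right)^{2} = \left(-425 - 27\right)^{2} = \left(-452\right)^{2} = 204304$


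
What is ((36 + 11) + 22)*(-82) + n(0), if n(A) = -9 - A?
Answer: -5667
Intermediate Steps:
((36 + 11) + 22)*(-82) + n(0) = ((36 + 11) + 22)*(-82) + (-9 - 1*0) = (47 + 22)*(-82) + (-9 + 0) = 69*(-82) - 9 = -5658 - 9 = -5667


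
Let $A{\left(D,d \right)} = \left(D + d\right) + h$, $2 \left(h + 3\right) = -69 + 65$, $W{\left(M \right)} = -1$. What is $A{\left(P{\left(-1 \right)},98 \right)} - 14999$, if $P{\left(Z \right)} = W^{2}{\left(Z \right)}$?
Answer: $-14905$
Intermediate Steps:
$h = -5$ ($h = -3 + \frac{-69 + 65}{2} = -3 + \frac{1}{2} \left(-4\right) = -3 - 2 = -5$)
$P{\left(Z \right)} = 1$ ($P{\left(Z \right)} = \left(-1\right)^{2} = 1$)
$A{\left(D,d \right)} = -5 + D + d$ ($A{\left(D,d \right)} = \left(D + d\right) - 5 = -5 + D + d$)
$A{\left(P{\left(-1 \right)},98 \right)} - 14999 = \left(-5 + 1 + 98\right) - 14999 = 94 - 14999 = -14905$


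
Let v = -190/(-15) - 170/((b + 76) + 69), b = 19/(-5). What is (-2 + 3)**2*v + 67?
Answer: 83092/1059 ≈ 78.463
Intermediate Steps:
b = -19/5 (b = 19*(-1/5) = -19/5 ≈ -3.8000)
v = 12139/1059 (v = -190/(-15) - 170/((-19/5 + 76) + 69) = -190*(-1/15) - 170/(361/5 + 69) = 38/3 - 170/706/5 = 38/3 - 170*5/706 = 38/3 - 425/353 = 12139/1059 ≈ 11.463)
(-2 + 3)**2*v + 67 = (-2 + 3)**2*(12139/1059) + 67 = 1**2*(12139/1059) + 67 = 1*(12139/1059) + 67 = 12139/1059 + 67 = 83092/1059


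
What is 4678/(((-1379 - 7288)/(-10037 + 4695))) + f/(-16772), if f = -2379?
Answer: 419150819065/145362924 ≈ 2883.5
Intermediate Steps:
4678/(((-1379 - 7288)/(-10037 + 4695))) + f/(-16772) = 4678/(((-1379 - 7288)/(-10037 + 4695))) - 2379/(-16772) = 4678/((-8667/(-5342))) - 2379*(-1/16772) = 4678/((-8667*(-1/5342))) + 2379/16772 = 4678/(8667/5342) + 2379/16772 = 4678*(5342/8667) + 2379/16772 = 24989876/8667 + 2379/16772 = 419150819065/145362924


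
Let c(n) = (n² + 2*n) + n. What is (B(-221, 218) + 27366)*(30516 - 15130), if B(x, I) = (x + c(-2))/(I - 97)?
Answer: 50944015318/121 ≈ 4.2102e+8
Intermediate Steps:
c(n) = n² + 3*n
B(x, I) = (-2 + x)/(-97 + I) (B(x, I) = (x - 2*(3 - 2))/(I - 97) = (x - 2*1)/(-97 + I) = (x - 2)/(-97 + I) = (-2 + x)/(-97 + I))
(B(-221, 218) + 27366)*(30516 - 15130) = ((-2 - 221)/(-97 + 218) + 27366)*(30516 - 15130) = (-223/121 + 27366)*15386 = (3311063/121)*15386 = 50944015318/121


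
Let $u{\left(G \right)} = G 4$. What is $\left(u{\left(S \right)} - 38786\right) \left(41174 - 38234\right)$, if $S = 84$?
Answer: $-113043000$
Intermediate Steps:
$u{\left(G \right)} = 4 G$
$\left(u{\left(S \right)} - 38786\right) \left(41174 - 38234\right) = \left(4 \cdot 84 - 38786\right) \left(41174 - 38234\right) = \left(336 - 38786\right) 2940 = \left(-38450\right) 2940 = -113043000$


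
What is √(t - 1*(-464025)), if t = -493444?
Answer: I*√29419 ≈ 171.52*I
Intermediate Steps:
√(t - 1*(-464025)) = √(-493444 - 1*(-464025)) = √(-493444 + 464025) = √(-29419) = I*√29419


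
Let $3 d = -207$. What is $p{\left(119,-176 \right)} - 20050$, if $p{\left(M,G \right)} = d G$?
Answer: $-7906$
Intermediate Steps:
$d = -69$ ($d = \frac{1}{3} \left(-207\right) = -69$)
$p{\left(M,G \right)} = - 69 G$
$p{\left(119,-176 \right)} - 20050 = \left(-69\right) \left(-176\right) - 20050 = 12144 - 20050 = -7906$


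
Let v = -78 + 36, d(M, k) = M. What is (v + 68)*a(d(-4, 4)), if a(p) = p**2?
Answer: 416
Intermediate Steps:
v = -42
(v + 68)*a(d(-4, 4)) = (-42 + 68)*(-4)**2 = 26*16 = 416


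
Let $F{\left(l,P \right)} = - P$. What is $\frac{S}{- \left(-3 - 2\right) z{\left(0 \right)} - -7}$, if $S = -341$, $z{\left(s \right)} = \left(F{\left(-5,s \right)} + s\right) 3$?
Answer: $- \frac{341}{7} \approx -48.714$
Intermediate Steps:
$z{\left(s \right)} = 0$ ($z{\left(s \right)} = \left(- s + s\right) 3 = 0 \cdot 3 = 0$)
$\frac{S}{- \left(-3 - 2\right) z{\left(0 \right)} - -7} = - \frac{341}{- \left(-3 - 2\right) 0 - -7} = - \frac{341}{- \left(-5\right) 0 + 7} = - \frac{341}{\left(-1\right) 0 + 7} = - \frac{341}{0 + 7} = - \frac{341}{7}$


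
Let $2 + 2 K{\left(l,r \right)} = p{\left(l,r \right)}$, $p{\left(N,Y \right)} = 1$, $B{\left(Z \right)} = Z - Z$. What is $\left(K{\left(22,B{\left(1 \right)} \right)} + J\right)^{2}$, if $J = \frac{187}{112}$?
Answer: $\frac{17161}{12544} \approx 1.3681$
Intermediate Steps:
$B{\left(Z \right)} = 0$
$K{\left(l,r \right)} = - \frac{1}{2}$ ($K{\left(l,r \right)} = -1 + \frac{1}{2} \cdot 1 = -1 + \frac{1}{2} = - \frac{1}{2}$)
$J = \frac{187}{112}$ ($J = 187 \cdot \frac{1}{112} = \frac{187}{112} \approx 1.6696$)
$\left(K{\left(22,B{\left(1 \right)} \right)} + J\right)^{2} = \left(- \frac{1}{2} + \frac{187}{112}\right)^{2} = \left(\frac{131}{112}\right)^{2} = \frac{17161}{12544}$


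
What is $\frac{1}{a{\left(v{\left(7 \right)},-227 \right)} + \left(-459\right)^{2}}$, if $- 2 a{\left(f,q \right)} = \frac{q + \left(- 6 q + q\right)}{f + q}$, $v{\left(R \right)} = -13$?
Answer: $\frac{120}{25281947} \approx 4.7465 \cdot 10^{-6}$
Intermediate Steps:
$a{\left(f,q \right)} = \frac{2 q}{f + q}$ ($a{\left(f,q \right)} = - \frac{\left(q + \left(- 6 q + q\right)\right) \frac{1}{f + q}}{2} = - \frac{\left(q - 5 q\right) \frac{1}{f + q}}{2} = - \frac{- 4 q \frac{1}{f + q}}{2} = - \frac{\left(-4\right) q \frac{1}{f + q}}{2} = \frac{2 q}{f + q}$)
$\frac{1}{a{\left(v{\left(7 \right)},-227 \right)} + \left(-459\right)^{2}} = \frac{1}{2 \left(-227\right) \frac{1}{-13 - 227} + \left(-459\right)^{2}} = \frac{1}{2 \left(-227\right) \frac{1}{-240} + 210681} = \frac{1}{2 \left(-227\right) \left(- \frac{1}{240}\right) + 210681} = \frac{1}{\frac{227}{120} + 210681} = \frac{1}{\frac{25281947}{120}} = \frac{120}{25281947}$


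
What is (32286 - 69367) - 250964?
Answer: -288045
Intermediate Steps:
(32286 - 69367) - 250964 = -37081 - 250964 = -288045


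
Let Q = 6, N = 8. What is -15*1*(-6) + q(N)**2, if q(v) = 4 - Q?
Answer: 94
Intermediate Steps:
q(v) = -2 (q(v) = 4 - 1*6 = 4 - 6 = -2)
-15*1*(-6) + q(N)**2 = -15*1*(-6) + (-2)**2 = -15*(-6) + 4 = 90 + 4 = 94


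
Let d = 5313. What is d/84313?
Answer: 5313/84313 ≈ 0.063015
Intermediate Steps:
d/84313 = 5313/84313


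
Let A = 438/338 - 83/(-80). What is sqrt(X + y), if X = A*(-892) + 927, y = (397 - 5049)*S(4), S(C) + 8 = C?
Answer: sqrt(294966595)/130 ≈ 132.11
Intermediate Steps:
S(C) = -8 + C
A = 31547/13520 (A = 438*(1/338) - 83*(-1/80) = 219/169 + 83/80 = 31547/13520 ≈ 2.3334)
y = 18608 (y = (397 - 5049)*(-8 + 4) = -4652*(-4) = 18608)
X = -3901721/3380 (X = (31547/13520)*(-892) + 927 = -7034981/3380 + 927 = -3901721/3380 ≈ -1154.4)
sqrt(X + y) = sqrt(-3901721/3380 + 18608) = sqrt(58993319/3380) = sqrt(294966595)/130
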